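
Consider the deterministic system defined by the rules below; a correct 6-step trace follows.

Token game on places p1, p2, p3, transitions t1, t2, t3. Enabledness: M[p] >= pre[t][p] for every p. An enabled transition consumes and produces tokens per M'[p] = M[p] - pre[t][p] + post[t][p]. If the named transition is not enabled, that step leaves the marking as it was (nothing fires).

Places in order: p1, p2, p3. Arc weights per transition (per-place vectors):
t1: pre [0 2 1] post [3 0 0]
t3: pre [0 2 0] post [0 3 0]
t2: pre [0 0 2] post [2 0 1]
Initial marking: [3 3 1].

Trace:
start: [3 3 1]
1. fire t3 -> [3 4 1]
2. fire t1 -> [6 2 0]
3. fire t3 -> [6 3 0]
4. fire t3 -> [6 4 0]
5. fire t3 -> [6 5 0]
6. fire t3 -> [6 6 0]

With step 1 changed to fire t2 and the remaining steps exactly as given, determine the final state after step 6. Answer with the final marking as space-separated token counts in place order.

6 1 0

(re-executing from step 1 with the substitution; state before step 1: [3 3 1])
1. fire t2 -> [3 3 1]
2. fire t1 -> [6 1 0]
3. fire t3 -> [6 1 0]
4. fire t3 -> [6 1 0]
5. fire t3 -> [6 1 0]
6. fire t3 -> [6 1 0]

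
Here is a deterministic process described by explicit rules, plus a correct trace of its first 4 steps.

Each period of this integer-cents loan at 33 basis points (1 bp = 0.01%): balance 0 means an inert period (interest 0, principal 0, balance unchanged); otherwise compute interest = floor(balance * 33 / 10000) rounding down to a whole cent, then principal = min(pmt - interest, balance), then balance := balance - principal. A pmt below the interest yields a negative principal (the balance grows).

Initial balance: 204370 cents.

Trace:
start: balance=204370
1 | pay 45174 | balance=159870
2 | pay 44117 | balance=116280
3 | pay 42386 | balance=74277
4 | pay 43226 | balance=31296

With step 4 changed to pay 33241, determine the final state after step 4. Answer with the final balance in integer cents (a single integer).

(re-executing from step 4 with the substitution; state before step 4: balance=74277)
4 | pay 33241 | balance=41281

41281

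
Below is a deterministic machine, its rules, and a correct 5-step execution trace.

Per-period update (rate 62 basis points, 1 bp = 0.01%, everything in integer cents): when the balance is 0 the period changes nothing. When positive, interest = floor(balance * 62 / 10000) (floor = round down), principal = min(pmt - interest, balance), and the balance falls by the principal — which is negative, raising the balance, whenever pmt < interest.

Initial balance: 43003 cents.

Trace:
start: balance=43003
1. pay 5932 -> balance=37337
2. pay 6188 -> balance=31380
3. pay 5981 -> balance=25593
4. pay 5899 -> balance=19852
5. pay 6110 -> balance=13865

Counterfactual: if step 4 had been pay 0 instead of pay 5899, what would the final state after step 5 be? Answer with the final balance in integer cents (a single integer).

19800

(re-executing from step 4 with the substitution; state before step 4: balance=25593)
4. pay 0 -> balance=25751
5. pay 6110 -> balance=19800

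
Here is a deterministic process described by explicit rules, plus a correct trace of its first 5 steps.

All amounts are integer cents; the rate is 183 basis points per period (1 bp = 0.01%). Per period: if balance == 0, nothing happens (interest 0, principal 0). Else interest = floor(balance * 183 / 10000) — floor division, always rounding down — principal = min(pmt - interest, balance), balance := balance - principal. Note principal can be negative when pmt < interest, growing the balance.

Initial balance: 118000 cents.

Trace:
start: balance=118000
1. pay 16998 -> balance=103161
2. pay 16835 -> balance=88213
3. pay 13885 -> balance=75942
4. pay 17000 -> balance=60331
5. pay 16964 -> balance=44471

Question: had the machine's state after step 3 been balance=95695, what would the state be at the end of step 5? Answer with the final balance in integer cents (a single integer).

64954

state after step 3 := balance=95695
4. pay 17000 -> balance=80446
5. pay 16964 -> balance=64954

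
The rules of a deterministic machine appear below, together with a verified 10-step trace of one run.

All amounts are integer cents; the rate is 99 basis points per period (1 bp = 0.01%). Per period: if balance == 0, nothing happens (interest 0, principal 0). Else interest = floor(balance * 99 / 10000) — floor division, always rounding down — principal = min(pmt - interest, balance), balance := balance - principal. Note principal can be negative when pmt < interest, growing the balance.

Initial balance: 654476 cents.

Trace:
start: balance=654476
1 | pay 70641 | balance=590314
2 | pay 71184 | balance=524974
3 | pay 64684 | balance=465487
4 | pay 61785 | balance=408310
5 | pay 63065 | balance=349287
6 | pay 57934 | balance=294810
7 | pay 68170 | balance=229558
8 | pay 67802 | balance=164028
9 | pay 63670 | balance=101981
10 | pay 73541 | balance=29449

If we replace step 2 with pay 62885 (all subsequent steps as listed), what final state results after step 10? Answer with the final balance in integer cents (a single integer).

38430

(re-executing from step 2 with the substitution; state before step 2: balance=590314)
2 | pay 62885 | balance=533273
3 | pay 64684 | balance=473868
4 | pay 61785 | balance=416774
5 | pay 63065 | balance=357835
6 | pay 57934 | balance=303443
7 | pay 68170 | balance=238277
8 | pay 67802 | balance=172833
9 | pay 63670 | balance=110874
10 | pay 73541 | balance=38430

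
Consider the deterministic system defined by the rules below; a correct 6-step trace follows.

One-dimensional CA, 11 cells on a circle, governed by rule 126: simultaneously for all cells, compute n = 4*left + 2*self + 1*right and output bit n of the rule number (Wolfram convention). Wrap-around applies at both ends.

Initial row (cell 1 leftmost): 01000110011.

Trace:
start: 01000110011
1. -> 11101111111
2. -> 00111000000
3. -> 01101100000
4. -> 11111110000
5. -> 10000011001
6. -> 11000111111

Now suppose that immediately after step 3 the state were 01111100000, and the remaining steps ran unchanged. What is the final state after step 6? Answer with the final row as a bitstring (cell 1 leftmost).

state after step 3 := 01111100000
4. -> 11000110000
5. -> 11101111001
6. -> 00111001111

00111001111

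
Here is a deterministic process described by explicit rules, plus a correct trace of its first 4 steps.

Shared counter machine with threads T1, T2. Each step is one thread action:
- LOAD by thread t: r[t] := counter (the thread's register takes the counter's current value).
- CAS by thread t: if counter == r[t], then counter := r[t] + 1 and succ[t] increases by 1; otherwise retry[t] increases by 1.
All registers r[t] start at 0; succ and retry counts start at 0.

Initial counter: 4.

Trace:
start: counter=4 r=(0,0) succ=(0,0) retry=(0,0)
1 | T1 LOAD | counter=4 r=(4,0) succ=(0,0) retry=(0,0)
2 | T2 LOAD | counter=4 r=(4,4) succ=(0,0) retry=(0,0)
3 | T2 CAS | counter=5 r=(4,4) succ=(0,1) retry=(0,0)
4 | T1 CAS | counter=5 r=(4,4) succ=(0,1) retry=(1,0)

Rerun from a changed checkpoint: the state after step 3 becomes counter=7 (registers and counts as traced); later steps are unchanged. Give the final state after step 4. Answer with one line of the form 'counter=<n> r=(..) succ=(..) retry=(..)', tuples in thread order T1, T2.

state after step 3 := counter=7 r=(4,4) succ=(0,1) retry=(0,0)
4 | T1 CAS | counter=7 r=(4,4) succ=(0,1) retry=(1,0)

counter=7 r=(4,4) succ=(0,1) retry=(1,0)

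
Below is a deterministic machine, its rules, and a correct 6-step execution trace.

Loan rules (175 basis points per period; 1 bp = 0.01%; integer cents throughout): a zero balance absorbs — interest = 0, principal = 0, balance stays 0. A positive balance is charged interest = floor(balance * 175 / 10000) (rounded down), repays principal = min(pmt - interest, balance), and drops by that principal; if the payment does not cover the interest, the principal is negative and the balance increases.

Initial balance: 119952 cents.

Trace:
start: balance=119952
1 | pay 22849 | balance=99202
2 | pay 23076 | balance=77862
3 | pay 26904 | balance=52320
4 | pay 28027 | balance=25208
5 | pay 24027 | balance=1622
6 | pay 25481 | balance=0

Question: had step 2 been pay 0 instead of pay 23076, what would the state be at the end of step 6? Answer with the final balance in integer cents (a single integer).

(re-executing from step 2 with the substitution; state before step 2: balance=99202)
2 | pay 0 | balance=100938
3 | pay 26904 | balance=75800
4 | pay 28027 | balance=49099
5 | pay 24027 | balance=25931
6 | pay 25481 | balance=903

903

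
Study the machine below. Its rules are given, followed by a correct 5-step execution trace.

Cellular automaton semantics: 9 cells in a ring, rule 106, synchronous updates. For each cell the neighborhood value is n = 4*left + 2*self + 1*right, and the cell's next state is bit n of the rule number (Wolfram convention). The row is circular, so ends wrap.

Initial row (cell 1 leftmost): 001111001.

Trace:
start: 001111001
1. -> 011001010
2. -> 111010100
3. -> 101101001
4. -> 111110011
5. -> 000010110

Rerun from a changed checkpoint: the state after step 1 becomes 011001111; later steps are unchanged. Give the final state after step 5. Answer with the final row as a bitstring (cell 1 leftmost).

111011001

state after step 1 := 011001111
2. -> 111011001
3. -> 001111011
4. -> 011001111
5. -> 111011001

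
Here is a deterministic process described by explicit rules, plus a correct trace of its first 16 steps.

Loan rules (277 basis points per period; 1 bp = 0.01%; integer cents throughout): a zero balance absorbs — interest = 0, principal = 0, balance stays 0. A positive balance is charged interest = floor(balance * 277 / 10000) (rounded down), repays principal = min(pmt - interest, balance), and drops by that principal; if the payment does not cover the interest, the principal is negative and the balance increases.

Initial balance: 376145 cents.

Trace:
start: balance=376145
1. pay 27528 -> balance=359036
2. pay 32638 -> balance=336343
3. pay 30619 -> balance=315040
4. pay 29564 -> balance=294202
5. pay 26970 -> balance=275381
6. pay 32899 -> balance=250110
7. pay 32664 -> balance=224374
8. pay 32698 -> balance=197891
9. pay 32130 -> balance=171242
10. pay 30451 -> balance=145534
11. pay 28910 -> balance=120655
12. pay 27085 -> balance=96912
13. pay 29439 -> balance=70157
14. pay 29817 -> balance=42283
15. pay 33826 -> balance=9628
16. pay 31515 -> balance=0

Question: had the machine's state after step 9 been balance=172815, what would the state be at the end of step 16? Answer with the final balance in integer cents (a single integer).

state after step 9 := balance=172815
10. pay 30451 -> balance=147150
11. pay 28910 -> balance=122316
12. pay 27085 -> balance=98619
13. pay 29439 -> balance=71911
14. pay 29817 -> balance=44085
15. pay 33826 -> balance=11480
16. pay 31515 -> balance=0

0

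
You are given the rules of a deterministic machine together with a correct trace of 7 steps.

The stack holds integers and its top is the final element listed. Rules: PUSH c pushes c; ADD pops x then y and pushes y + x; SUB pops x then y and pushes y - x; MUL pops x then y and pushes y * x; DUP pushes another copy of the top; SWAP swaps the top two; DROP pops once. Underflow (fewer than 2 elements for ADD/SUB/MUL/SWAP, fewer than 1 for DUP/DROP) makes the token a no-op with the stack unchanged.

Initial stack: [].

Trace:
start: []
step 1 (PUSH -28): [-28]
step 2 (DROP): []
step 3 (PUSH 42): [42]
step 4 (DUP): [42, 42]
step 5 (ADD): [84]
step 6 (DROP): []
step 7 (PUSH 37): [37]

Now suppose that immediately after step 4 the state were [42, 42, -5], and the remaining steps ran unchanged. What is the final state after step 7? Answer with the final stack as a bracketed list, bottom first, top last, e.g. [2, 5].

state after step 4 := [42, 42, -5]
step 5 (ADD): [42, 37]
step 6 (DROP): [42]
step 7 (PUSH 37): [42, 37]

[42, 37]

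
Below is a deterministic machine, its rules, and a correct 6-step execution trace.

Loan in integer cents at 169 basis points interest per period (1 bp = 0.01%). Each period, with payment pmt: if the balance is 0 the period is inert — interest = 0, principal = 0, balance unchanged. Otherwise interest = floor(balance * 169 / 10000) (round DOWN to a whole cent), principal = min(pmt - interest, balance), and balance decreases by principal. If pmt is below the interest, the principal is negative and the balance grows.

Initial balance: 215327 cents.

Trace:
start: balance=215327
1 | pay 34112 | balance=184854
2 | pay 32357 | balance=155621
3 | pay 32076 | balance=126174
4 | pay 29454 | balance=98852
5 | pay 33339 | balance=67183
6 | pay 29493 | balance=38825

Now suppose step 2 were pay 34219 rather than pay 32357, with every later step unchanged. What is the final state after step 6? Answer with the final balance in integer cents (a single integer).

(re-executing from step 2 with the substitution; state before step 2: balance=184854)
2 | pay 34219 | balance=153759
3 | pay 32076 | balance=124281
4 | pay 29454 | balance=96927
5 | pay 33339 | balance=65226
6 | pay 29493 | balance=36835

36835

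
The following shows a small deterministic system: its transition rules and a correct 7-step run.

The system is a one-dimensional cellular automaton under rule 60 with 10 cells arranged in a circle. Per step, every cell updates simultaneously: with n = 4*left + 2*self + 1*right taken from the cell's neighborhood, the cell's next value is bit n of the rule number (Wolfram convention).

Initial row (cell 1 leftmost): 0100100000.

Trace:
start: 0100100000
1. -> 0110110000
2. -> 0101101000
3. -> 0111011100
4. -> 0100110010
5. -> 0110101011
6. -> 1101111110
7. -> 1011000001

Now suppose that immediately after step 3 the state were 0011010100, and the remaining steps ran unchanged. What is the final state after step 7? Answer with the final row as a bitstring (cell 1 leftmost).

0111011001

state after step 3 := 0011010100
4. -> 0010111110
5. -> 0011100001
6. -> 1010010001
7. -> 0111011001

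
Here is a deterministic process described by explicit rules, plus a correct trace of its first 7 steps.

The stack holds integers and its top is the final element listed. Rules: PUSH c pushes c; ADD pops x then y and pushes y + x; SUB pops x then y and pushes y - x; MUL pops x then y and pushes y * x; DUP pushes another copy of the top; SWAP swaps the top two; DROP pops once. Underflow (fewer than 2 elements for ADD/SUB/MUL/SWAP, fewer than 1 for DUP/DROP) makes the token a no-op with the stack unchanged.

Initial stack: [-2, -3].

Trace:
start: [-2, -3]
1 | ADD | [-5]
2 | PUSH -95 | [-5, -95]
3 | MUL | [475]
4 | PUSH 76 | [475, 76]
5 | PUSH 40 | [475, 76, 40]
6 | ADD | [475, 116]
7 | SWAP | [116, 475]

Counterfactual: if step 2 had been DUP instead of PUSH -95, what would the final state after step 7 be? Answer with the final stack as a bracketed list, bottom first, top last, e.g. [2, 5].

[116, 25]

(re-executing from step 2 with the substitution; state before step 2: [-5])
2 | DUP | [-5, -5]
3 | MUL | [25]
4 | PUSH 76 | [25, 76]
5 | PUSH 40 | [25, 76, 40]
6 | ADD | [25, 116]
7 | SWAP | [116, 25]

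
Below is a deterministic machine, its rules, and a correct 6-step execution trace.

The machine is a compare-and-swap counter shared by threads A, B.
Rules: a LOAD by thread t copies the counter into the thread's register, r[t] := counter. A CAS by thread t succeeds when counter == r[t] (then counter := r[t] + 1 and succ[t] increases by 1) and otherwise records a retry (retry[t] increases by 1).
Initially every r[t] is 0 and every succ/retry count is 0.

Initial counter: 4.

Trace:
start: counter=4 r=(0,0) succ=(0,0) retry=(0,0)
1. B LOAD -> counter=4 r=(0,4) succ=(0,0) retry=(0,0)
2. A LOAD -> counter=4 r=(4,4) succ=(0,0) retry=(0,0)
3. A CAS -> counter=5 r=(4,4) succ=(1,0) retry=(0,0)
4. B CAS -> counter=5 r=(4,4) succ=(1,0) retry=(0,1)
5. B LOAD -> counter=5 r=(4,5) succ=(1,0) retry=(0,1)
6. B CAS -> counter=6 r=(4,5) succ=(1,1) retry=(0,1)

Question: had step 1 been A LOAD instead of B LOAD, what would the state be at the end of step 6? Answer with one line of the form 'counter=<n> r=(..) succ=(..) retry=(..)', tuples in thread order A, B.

counter=6 r=(4,5) succ=(1,1) retry=(0,1)

(re-executing from step 1 with the substitution; state before step 1: counter=4 r=(0,0) succ=(0,0) retry=(0,0))
1. A LOAD -> counter=4 r=(4,0) succ=(0,0) retry=(0,0)
2. A LOAD -> counter=4 r=(4,0) succ=(0,0) retry=(0,0)
3. A CAS -> counter=5 r=(4,0) succ=(1,0) retry=(0,0)
4. B CAS -> counter=5 r=(4,0) succ=(1,0) retry=(0,1)
5. B LOAD -> counter=5 r=(4,5) succ=(1,0) retry=(0,1)
6. B CAS -> counter=6 r=(4,5) succ=(1,1) retry=(0,1)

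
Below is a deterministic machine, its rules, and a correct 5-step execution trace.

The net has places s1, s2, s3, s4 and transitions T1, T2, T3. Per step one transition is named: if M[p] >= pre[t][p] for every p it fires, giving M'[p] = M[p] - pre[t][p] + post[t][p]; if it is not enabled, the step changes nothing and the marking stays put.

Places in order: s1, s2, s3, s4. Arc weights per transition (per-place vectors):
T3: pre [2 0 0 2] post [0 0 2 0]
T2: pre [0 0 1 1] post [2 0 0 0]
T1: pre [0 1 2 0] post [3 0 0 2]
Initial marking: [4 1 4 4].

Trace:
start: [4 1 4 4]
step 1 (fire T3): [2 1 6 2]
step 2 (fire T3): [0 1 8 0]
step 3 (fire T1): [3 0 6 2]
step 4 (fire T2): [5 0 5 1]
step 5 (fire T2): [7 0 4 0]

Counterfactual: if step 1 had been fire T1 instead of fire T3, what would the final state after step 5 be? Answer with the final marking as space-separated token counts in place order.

(re-executing from step 1 with the substitution; state before step 1: [4 1 4 4])
step 1 (fire T1): [7 0 2 6]
step 2 (fire T3): [5 0 4 4]
step 3 (fire T1): [5 0 4 4]
step 4 (fire T2): [7 0 3 3]
step 5 (fire T2): [9 0 2 2]

9 0 2 2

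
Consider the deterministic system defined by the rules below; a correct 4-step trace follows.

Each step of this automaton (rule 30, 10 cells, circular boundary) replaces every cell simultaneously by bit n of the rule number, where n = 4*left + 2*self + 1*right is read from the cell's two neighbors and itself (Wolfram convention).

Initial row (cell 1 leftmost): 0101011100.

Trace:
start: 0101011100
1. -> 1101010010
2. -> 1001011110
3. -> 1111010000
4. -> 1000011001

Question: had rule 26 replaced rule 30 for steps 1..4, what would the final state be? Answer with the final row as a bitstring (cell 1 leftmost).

0010110000

(re-executing steps 1..4 under rule 26; state before step 1: 0101011100)
1. -> 1000010010
2. -> 0100101100
3. -> 1011001010
4. -> 0010110000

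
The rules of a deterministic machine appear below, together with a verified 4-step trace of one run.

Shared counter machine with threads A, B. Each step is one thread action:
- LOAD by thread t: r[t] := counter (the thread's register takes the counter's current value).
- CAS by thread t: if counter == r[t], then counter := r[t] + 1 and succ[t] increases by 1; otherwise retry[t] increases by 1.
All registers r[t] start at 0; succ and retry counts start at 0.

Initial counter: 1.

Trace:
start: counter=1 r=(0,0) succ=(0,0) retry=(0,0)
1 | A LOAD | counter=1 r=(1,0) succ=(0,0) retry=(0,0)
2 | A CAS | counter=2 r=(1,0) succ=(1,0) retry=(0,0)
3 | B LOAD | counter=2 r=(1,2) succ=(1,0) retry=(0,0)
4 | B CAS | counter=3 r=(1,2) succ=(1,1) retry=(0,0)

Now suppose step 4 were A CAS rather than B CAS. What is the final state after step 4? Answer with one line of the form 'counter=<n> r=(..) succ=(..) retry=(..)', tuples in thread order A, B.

counter=2 r=(1,2) succ=(1,0) retry=(1,0)

(re-executing from step 4 with the substitution; state before step 4: counter=2 r=(1,2) succ=(1,0) retry=(0,0))
4 | A CAS | counter=2 r=(1,2) succ=(1,0) retry=(1,0)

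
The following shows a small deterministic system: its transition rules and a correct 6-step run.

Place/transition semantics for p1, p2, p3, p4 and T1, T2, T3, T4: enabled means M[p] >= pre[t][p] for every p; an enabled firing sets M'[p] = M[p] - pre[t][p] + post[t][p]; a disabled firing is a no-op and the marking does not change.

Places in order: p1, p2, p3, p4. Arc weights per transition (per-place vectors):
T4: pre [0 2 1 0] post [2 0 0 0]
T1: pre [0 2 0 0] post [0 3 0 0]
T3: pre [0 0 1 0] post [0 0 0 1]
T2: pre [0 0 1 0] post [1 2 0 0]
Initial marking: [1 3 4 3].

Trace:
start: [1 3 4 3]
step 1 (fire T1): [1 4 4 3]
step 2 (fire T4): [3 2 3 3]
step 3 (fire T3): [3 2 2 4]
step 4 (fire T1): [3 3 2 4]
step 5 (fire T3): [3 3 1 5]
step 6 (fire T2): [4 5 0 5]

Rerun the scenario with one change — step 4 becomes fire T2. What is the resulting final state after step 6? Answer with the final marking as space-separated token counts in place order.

(re-executing from step 4 with the substitution; state before step 4: [3 2 2 4])
step 4 (fire T2): [4 4 1 4]
step 5 (fire T3): [4 4 0 5]
step 6 (fire T2): [4 4 0 5]

4 4 0 5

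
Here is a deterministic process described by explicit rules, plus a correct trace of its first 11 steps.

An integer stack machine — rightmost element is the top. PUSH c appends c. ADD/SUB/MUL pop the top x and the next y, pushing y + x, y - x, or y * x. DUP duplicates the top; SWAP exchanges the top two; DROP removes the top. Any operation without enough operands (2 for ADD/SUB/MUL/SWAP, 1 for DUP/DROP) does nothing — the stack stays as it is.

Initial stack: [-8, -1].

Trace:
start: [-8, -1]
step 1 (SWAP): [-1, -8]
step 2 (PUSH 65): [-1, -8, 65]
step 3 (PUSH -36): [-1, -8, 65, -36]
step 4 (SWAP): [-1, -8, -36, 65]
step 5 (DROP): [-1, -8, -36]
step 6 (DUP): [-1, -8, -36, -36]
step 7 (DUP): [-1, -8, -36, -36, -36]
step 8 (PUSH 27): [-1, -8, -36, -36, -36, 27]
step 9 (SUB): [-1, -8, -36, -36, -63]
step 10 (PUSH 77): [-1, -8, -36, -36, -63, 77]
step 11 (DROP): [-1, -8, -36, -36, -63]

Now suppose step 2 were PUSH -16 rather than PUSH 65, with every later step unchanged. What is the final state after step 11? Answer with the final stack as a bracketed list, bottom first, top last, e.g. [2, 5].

(re-executing from step 2 with the substitution; state before step 2: [-1, -8])
step 2 (PUSH -16): [-1, -8, -16]
step 3 (PUSH -36): [-1, -8, -16, -36]
step 4 (SWAP): [-1, -8, -36, -16]
step 5 (DROP): [-1, -8, -36]
step 6 (DUP): [-1, -8, -36, -36]
step 7 (DUP): [-1, -8, -36, -36, -36]
step 8 (PUSH 27): [-1, -8, -36, -36, -36, 27]
step 9 (SUB): [-1, -8, -36, -36, -63]
step 10 (PUSH 77): [-1, -8, -36, -36, -63, 77]
step 11 (DROP): [-1, -8, -36, -36, -63]

[-1, -8, -36, -36, -63]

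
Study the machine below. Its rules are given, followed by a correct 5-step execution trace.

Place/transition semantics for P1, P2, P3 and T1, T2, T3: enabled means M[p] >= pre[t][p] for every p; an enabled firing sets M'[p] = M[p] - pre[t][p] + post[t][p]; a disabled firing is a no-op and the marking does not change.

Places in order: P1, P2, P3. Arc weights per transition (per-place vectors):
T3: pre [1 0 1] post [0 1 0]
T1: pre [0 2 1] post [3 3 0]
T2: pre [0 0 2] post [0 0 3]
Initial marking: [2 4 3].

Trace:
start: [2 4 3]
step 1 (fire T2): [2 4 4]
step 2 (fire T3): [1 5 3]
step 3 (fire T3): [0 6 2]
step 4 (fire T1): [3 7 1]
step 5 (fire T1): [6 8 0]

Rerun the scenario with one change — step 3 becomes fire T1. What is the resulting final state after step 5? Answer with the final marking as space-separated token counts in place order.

(re-executing from step 3 with the substitution; state before step 3: [1 5 3])
step 3 (fire T1): [4 6 2]
step 4 (fire T1): [7 7 1]
step 5 (fire T1): [10 8 0]

10 8 0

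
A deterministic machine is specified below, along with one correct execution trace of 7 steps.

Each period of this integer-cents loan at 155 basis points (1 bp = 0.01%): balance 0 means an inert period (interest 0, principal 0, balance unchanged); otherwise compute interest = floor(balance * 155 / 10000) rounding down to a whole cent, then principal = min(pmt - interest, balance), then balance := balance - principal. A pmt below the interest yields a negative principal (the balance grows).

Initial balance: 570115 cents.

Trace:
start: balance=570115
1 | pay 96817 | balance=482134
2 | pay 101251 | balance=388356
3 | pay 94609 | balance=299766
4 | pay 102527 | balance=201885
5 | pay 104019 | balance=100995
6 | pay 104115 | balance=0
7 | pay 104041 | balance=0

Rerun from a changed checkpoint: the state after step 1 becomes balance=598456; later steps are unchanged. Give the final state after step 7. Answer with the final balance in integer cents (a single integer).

21947

state after step 1 := balance=598456
2 | pay 101251 | balance=506481
3 | pay 94609 | balance=419722
4 | pay 102527 | balance=323700
5 | pay 104019 | balance=224698
6 | pay 104115 | balance=124065
7 | pay 104041 | balance=21947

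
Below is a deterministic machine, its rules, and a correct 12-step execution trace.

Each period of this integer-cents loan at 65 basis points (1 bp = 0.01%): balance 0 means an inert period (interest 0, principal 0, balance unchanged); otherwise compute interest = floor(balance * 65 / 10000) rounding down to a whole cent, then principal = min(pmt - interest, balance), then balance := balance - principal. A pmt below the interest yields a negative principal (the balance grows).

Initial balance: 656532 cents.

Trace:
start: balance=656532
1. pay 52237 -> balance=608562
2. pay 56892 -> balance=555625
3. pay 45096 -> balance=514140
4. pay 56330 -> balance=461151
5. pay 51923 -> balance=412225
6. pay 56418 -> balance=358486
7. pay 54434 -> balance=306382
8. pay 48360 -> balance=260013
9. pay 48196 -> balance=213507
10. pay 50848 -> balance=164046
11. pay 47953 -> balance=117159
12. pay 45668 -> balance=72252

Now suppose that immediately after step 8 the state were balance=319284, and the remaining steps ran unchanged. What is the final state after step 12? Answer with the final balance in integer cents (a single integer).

state after step 8 := balance=319284
9. pay 48196 -> balance=273163
10. pay 50848 -> balance=224090
11. pay 47953 -> balance=177593
12. pay 45668 -> balance=133079

133079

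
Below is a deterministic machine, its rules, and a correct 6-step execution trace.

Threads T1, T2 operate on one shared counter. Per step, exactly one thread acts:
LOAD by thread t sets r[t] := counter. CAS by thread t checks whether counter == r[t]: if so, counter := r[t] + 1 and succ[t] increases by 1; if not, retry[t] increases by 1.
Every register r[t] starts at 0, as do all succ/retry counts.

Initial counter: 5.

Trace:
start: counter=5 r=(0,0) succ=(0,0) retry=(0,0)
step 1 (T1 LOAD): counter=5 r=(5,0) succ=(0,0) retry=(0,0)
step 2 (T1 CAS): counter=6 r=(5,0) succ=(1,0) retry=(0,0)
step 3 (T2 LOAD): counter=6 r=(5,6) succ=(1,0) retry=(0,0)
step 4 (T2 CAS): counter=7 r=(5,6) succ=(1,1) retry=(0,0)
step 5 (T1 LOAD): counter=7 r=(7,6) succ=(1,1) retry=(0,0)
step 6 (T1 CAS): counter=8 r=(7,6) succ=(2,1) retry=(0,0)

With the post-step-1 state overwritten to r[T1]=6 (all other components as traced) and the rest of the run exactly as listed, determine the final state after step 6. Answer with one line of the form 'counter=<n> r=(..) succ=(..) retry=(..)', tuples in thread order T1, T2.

counter=7 r=(6,5) succ=(1,1) retry=(1,0)

state after step 1 := counter=5 r=(6,0) succ=(0,0) retry=(0,0)
step 2 (T1 CAS): counter=5 r=(6,0) succ=(0,0) retry=(1,0)
step 3 (T2 LOAD): counter=5 r=(6,5) succ=(0,0) retry=(1,0)
step 4 (T2 CAS): counter=6 r=(6,5) succ=(0,1) retry=(1,0)
step 5 (T1 LOAD): counter=6 r=(6,5) succ=(0,1) retry=(1,0)
step 6 (T1 CAS): counter=7 r=(6,5) succ=(1,1) retry=(1,0)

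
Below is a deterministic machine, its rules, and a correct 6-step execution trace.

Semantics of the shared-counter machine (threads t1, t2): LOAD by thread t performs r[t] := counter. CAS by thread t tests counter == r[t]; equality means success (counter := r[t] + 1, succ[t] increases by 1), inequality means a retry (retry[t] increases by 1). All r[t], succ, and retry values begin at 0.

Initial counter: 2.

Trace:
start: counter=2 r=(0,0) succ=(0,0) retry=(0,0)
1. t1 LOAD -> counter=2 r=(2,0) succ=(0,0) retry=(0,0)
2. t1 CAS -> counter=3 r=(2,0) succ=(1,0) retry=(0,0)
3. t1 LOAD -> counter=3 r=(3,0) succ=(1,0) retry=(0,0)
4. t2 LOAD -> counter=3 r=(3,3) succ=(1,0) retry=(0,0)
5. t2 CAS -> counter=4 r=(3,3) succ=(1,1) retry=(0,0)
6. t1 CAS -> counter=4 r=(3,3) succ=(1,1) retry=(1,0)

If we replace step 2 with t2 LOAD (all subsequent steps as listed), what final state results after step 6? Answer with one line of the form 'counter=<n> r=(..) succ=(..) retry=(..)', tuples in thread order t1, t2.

counter=3 r=(2,2) succ=(0,1) retry=(1,0)

(re-executing from step 2 with the substitution; state before step 2: counter=2 r=(2,0) succ=(0,0) retry=(0,0))
2. t2 LOAD -> counter=2 r=(2,2) succ=(0,0) retry=(0,0)
3. t1 LOAD -> counter=2 r=(2,2) succ=(0,0) retry=(0,0)
4. t2 LOAD -> counter=2 r=(2,2) succ=(0,0) retry=(0,0)
5. t2 CAS -> counter=3 r=(2,2) succ=(0,1) retry=(0,0)
6. t1 CAS -> counter=3 r=(2,2) succ=(0,1) retry=(1,0)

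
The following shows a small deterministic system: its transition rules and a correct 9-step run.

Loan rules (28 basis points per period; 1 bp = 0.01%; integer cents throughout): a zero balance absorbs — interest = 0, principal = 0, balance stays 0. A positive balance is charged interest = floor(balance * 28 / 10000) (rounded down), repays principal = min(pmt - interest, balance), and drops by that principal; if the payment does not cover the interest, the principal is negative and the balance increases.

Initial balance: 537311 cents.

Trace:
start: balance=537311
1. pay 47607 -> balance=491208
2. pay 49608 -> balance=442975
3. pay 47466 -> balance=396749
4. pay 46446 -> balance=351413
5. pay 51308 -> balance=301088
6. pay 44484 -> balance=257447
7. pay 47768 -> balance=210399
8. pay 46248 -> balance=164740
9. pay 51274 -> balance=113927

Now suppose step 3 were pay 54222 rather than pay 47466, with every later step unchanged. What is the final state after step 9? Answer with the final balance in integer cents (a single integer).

107056

(re-executing from step 3 with the substitution; state before step 3: balance=442975)
3. pay 54222 -> balance=389993
4. pay 46446 -> balance=344638
5. pay 51308 -> balance=294294
6. pay 44484 -> balance=250634
7. pay 47768 -> balance=203567
8. pay 46248 -> balance=157888
9. pay 51274 -> balance=107056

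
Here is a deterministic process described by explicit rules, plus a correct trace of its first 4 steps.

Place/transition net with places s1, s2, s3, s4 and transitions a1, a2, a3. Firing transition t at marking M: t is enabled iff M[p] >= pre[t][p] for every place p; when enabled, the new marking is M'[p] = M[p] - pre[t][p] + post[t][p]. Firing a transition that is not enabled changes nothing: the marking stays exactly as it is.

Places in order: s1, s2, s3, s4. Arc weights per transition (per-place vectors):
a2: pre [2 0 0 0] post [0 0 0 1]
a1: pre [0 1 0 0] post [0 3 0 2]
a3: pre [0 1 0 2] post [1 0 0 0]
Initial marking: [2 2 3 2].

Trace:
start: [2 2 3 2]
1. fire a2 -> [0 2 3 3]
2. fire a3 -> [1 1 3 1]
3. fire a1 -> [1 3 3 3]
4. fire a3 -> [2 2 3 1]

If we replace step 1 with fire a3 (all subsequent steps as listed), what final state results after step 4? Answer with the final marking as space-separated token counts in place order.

(re-executing from step 1 with the substitution; state before step 1: [2 2 3 2])
1. fire a3 -> [3 1 3 0]
2. fire a3 -> [3 1 3 0]
3. fire a1 -> [3 3 3 2]
4. fire a3 -> [4 2 3 0]

4 2 3 0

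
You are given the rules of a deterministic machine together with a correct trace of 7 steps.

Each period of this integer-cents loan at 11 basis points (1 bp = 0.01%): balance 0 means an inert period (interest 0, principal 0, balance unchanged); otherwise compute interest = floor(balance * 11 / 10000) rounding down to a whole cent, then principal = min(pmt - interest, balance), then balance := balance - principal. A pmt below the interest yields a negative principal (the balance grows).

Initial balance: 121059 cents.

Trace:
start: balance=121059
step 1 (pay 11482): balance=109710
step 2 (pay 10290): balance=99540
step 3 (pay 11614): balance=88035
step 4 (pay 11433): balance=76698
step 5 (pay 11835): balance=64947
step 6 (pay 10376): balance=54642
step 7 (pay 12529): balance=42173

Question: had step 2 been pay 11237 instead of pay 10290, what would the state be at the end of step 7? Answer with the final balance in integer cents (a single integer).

(re-executing from step 2 with the substitution; state before step 2: balance=109710)
step 2 (pay 11237): balance=98593
step 3 (pay 11614): balance=87087
step 4 (pay 11433): balance=75749
step 5 (pay 11835): balance=63997
step 6 (pay 10376): balance=53691
step 7 (pay 12529): balance=41221

41221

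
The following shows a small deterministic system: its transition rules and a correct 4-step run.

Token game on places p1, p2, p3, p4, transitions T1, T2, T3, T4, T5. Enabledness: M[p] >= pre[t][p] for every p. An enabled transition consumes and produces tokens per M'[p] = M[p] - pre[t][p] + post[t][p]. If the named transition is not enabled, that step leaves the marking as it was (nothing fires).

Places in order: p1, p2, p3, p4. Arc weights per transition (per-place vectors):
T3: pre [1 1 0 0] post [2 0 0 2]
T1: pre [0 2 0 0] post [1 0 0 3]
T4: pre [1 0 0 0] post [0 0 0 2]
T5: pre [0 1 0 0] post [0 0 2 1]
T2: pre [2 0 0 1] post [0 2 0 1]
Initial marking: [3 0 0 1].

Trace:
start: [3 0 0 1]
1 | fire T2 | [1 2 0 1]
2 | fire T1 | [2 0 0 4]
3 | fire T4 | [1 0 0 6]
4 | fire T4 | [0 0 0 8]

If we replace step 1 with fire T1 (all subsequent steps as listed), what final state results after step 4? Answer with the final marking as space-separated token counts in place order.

1 0 0 5

(re-executing from step 1 with the substitution; state before step 1: [3 0 0 1])
1 | fire T1 | [3 0 0 1]
2 | fire T1 | [3 0 0 1]
3 | fire T4 | [2 0 0 3]
4 | fire T4 | [1 0 0 5]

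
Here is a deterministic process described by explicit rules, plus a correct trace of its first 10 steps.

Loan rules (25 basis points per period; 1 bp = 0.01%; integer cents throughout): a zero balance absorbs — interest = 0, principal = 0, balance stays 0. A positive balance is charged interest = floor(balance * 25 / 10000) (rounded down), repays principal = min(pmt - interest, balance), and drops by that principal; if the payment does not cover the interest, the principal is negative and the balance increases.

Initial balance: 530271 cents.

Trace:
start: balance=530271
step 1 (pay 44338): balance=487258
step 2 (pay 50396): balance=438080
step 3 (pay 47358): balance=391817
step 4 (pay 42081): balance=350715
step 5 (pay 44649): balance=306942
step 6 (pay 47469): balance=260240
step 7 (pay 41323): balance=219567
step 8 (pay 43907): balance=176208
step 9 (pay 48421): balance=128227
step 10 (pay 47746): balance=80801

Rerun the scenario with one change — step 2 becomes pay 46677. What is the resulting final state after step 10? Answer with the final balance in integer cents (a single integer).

(re-executing from step 2 with the substitution; state before step 2: balance=487258)
step 2 (pay 46677): balance=441799
step 3 (pay 47358): balance=395545
step 4 (pay 42081): balance=354452
step 5 (pay 44649): balance=310689
step 6 (pay 47469): balance=263996
step 7 (pay 41323): balance=223332
step 8 (pay 43907): balance=179983
step 9 (pay 48421): balance=132011
step 10 (pay 47746): balance=84595

84595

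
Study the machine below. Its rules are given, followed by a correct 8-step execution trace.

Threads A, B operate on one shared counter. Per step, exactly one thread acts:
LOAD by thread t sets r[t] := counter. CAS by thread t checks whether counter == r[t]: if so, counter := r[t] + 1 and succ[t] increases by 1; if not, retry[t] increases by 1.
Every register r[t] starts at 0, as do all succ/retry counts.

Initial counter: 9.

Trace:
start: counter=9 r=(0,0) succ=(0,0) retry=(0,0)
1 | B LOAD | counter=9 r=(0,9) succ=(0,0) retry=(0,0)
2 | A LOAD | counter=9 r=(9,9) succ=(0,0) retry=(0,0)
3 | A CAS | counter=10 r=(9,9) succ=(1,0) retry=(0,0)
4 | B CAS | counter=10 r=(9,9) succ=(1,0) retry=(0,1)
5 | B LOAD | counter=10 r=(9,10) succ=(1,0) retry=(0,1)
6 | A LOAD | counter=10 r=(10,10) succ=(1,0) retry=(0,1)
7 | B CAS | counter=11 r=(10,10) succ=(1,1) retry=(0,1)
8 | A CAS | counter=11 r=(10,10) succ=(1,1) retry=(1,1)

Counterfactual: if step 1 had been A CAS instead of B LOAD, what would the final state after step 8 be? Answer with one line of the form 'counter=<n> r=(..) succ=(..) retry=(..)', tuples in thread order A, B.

counter=11 r=(10,10) succ=(1,1) retry=(2,1)

(re-executing from step 1 with the substitution; state before step 1: counter=9 r=(0,0) succ=(0,0) retry=(0,0))
1 | A CAS | counter=9 r=(0,0) succ=(0,0) retry=(1,0)
2 | A LOAD | counter=9 r=(9,0) succ=(0,0) retry=(1,0)
3 | A CAS | counter=10 r=(9,0) succ=(1,0) retry=(1,0)
4 | B CAS | counter=10 r=(9,0) succ=(1,0) retry=(1,1)
5 | B LOAD | counter=10 r=(9,10) succ=(1,0) retry=(1,1)
6 | A LOAD | counter=10 r=(10,10) succ=(1,0) retry=(1,1)
7 | B CAS | counter=11 r=(10,10) succ=(1,1) retry=(1,1)
8 | A CAS | counter=11 r=(10,10) succ=(1,1) retry=(2,1)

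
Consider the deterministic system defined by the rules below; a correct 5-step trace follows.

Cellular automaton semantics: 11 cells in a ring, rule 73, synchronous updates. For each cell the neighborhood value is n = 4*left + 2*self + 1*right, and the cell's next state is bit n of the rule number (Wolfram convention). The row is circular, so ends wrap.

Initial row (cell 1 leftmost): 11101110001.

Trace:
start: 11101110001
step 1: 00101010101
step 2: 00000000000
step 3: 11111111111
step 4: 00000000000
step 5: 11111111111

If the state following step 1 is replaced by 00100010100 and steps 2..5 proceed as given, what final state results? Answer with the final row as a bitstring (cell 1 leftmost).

state after step 1 := 00100010100
step 2: 10001000001
step 3: 10100011101
step 4: 10001010101
step 5: 10100000001

10100000001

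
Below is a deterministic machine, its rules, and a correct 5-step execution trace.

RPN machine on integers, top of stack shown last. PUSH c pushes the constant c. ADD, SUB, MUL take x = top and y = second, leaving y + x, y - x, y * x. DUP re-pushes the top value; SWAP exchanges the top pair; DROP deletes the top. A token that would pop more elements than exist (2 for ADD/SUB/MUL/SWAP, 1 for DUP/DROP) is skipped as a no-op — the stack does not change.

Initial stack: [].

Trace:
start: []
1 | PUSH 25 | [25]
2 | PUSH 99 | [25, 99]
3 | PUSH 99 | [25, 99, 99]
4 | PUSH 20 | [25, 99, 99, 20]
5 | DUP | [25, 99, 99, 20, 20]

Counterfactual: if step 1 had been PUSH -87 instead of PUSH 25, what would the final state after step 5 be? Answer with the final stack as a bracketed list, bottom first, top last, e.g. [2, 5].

(re-executing from step 1 with the substitution; state before step 1: [])
1 | PUSH -87 | [-87]
2 | PUSH 99 | [-87, 99]
3 | PUSH 99 | [-87, 99, 99]
4 | PUSH 20 | [-87, 99, 99, 20]
5 | DUP | [-87, 99, 99, 20, 20]

[-87, 99, 99, 20, 20]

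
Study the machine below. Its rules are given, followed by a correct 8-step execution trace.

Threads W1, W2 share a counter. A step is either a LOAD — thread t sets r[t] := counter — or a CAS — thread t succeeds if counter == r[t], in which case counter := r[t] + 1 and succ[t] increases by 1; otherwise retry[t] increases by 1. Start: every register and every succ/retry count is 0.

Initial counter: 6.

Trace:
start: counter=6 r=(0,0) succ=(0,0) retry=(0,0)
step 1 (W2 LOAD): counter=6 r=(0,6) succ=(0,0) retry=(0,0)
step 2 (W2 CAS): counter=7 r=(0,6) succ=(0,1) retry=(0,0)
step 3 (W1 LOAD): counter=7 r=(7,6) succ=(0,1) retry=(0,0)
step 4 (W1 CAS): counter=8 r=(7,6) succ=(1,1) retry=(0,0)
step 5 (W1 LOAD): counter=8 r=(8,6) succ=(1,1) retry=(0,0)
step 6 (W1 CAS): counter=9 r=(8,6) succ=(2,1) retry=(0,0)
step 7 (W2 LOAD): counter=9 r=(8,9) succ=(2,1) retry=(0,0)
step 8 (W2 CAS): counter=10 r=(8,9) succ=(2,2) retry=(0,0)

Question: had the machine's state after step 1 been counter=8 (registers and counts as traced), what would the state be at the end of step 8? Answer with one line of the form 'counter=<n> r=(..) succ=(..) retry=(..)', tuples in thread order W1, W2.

counter=11 r=(9,10) succ=(2,1) retry=(0,1)

state after step 1 := counter=8 r=(0,6) succ=(0,0) retry=(0,0)
step 2 (W2 CAS): counter=8 r=(0,6) succ=(0,0) retry=(0,1)
step 3 (W1 LOAD): counter=8 r=(8,6) succ=(0,0) retry=(0,1)
step 4 (W1 CAS): counter=9 r=(8,6) succ=(1,0) retry=(0,1)
step 5 (W1 LOAD): counter=9 r=(9,6) succ=(1,0) retry=(0,1)
step 6 (W1 CAS): counter=10 r=(9,6) succ=(2,0) retry=(0,1)
step 7 (W2 LOAD): counter=10 r=(9,10) succ=(2,0) retry=(0,1)
step 8 (W2 CAS): counter=11 r=(9,10) succ=(2,1) retry=(0,1)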